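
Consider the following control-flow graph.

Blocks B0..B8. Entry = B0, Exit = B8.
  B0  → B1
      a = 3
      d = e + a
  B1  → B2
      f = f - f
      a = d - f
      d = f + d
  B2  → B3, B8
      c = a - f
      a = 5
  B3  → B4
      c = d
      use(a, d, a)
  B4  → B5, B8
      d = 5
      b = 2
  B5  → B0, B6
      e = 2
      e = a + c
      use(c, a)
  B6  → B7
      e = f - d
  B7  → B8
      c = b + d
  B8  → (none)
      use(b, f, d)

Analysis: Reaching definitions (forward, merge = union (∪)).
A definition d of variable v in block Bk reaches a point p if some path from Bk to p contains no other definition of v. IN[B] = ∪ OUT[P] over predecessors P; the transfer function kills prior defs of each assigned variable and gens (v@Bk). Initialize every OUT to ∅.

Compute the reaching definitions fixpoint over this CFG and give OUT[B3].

Converged values:
  B0: | IN={a@B2, b@B4, c@B3, d@B4, e@B5, f@B1} | OUT={a@B0, b@B4, c@B3, d@B0, e@B5, f@B1}
  B1: | IN={a@B0, b@B4, c@B3, d@B0, e@B5, f@B1} | OUT={a@B1, b@B4, c@B3, d@B1, e@B5, f@B1}
  B2: | IN={a@B1, b@B4, c@B3, d@B1, e@B5, f@B1} | OUT={a@B2, b@B4, c@B2, d@B1, e@B5, f@B1}
  B3: | IN={a@B2, b@B4, c@B2, d@B1, e@B5, f@B1} | OUT={a@B2, b@B4, c@B3, d@B1, e@B5, f@B1}
  B4: | IN={a@B2, b@B4, c@B3, d@B1, e@B5, f@B1} | OUT={a@B2, b@B4, c@B3, d@B4, e@B5, f@B1}
  B5: | IN={a@B2, b@B4, c@B3, d@B4, e@B5, f@B1} | OUT={a@B2, b@B4, c@B3, d@B4, e@B5, f@B1}
  B6: | IN={a@B2, b@B4, c@B3, d@B4, e@B5, f@B1} | OUT={a@B2, b@B4, c@B3, d@B4, e@B6, f@B1}
  B7: | IN={a@B2, b@B4, c@B3, d@B4, e@B6, f@B1} | OUT={a@B2, b@B4, c@B7, d@B4, e@B6, f@B1}
  B8: | IN={a@B2, b@B4, c@B2, c@B3, c@B7, d@B1, d@B4, e@B5, e@B6, f@B1} | OUT={a@B2, b@B4, c@B2, c@B3, c@B7, d@B1, d@B4, e@B5, e@B6, f@B1}

Merge at B3: IN[B3] = OUT[B2] = {a@B2, b@B4, c@B2, d@B1, e@B5, f@B1}
Applying B3's transfer function to that IN value gives OUT[B3] (row B3 above).

Answer: {a@B2, b@B4, c@B3, d@B1, e@B5, f@B1}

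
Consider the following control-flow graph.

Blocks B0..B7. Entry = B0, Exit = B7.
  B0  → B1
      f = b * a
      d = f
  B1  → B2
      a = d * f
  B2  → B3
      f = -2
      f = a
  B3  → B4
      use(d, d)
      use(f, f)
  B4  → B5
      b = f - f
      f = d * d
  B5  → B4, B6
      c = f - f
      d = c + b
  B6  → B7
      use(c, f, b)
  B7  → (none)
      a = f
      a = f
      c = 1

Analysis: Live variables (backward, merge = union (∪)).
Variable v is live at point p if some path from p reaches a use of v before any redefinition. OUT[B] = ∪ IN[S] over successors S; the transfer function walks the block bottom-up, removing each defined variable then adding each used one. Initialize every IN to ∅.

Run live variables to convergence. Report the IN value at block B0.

Answer: {a, b}

Trace:
Converged values:
  B0: | IN={a, b} | OUT={d, f}
  B1: | IN={d, f} | OUT={a, d}
  B2: | IN={a, d} | OUT={d, f}
  B3: | IN={d, f} | OUT={d, f}
  B4: | IN={d, f} | OUT={b, f}
  B5: | IN={b, f} | OUT={b, c, d, f}
  B6: | IN={b, c, f} | OUT={f}
  B7: | IN={f} | OUT={}

Merge at B0: OUT[B0] = IN[B1] = {d, f}
Applying B0's transfer function to that OUT value gives IN[B0] (row B0 above).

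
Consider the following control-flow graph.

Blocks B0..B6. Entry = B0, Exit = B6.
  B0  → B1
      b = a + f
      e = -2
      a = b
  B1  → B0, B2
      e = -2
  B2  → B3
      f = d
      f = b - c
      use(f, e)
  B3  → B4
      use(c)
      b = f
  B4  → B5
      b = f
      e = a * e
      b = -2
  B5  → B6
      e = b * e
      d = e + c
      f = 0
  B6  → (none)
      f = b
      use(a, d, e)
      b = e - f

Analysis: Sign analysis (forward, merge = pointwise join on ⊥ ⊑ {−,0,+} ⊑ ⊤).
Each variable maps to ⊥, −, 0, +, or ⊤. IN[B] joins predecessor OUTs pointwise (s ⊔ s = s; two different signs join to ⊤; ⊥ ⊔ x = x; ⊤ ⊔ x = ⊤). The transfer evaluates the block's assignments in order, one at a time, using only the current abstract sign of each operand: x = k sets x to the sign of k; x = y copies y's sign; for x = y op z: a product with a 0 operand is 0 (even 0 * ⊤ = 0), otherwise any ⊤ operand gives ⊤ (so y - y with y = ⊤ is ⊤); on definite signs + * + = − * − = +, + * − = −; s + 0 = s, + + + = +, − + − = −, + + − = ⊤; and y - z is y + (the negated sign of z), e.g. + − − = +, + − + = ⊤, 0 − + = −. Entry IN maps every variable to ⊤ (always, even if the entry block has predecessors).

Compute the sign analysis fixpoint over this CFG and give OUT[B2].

Fixpoint table:
  B0:  IN=(all ⊤)  OUT={e:-; rest ⊤}
  B1:  IN={e:-; rest ⊤}  OUT={e:-; rest ⊤}
  B2:  IN={e:-; rest ⊤}  OUT={e:-; rest ⊤}
  B3:  IN={e:-; rest ⊤}  OUT={e:-; rest ⊤}
  B4:  IN={e:-; rest ⊤}  OUT={b:-; rest ⊤}
  B5:  IN={b:-; rest ⊤}  OUT={b:-, f:0; rest ⊤}
  B6:  IN={b:-, f:0; rest ⊤}  OUT={f:-; rest ⊤}

Merge at B2: IN[B2] = OUT[B1] = {a: ⊤, b: ⊤, c: ⊤, d: ⊤, e: -, f: ⊤}
Applying B2's transfer function to that IN value gives OUT[B2] (row B2 above).

Answer: {a: ⊤, b: ⊤, c: ⊤, d: ⊤, e: -, f: ⊤}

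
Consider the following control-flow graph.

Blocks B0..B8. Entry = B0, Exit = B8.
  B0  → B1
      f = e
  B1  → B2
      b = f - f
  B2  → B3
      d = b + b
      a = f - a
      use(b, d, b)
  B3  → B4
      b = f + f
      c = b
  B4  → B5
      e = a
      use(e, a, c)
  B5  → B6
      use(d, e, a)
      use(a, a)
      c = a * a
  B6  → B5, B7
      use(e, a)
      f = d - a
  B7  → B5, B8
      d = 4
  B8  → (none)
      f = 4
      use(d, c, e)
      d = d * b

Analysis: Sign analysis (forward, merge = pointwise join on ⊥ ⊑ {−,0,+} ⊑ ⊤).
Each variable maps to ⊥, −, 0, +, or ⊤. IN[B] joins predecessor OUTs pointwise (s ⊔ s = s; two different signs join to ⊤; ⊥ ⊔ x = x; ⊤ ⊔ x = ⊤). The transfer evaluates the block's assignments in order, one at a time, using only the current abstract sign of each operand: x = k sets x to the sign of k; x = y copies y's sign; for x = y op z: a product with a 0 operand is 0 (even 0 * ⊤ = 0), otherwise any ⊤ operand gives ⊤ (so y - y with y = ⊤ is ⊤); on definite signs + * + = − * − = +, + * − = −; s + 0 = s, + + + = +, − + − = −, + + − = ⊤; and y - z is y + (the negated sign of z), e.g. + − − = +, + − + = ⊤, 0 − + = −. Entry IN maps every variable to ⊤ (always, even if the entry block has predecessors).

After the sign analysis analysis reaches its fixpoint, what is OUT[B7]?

Per-block solution:
  B0:  IN=(all ⊤)  OUT=(all ⊤)
  B1:  IN=(all ⊤)  OUT=(all ⊤)
  B2:  IN=(all ⊤)  OUT=(all ⊤)
  B3:  IN=(all ⊤)  OUT=(all ⊤)
  B4:  IN=(all ⊤)  OUT=(all ⊤)
  B5:  IN=(all ⊤)  OUT=(all ⊤)
  B6:  IN=(all ⊤)  OUT=(all ⊤)
  B7:  IN=(all ⊤)  OUT={d:+; rest ⊤}
  B8:  IN={d:+; rest ⊤}  OUT={f:+; rest ⊤}

Merge at B7: IN[B7] = OUT[B6] = {a: ⊤, b: ⊤, c: ⊤, d: ⊤, e: ⊤, f: ⊤}
Applying B7's transfer function to that IN value gives OUT[B7] (row B7 above).

Answer: {a: ⊤, b: ⊤, c: ⊤, d: +, e: ⊤, f: ⊤}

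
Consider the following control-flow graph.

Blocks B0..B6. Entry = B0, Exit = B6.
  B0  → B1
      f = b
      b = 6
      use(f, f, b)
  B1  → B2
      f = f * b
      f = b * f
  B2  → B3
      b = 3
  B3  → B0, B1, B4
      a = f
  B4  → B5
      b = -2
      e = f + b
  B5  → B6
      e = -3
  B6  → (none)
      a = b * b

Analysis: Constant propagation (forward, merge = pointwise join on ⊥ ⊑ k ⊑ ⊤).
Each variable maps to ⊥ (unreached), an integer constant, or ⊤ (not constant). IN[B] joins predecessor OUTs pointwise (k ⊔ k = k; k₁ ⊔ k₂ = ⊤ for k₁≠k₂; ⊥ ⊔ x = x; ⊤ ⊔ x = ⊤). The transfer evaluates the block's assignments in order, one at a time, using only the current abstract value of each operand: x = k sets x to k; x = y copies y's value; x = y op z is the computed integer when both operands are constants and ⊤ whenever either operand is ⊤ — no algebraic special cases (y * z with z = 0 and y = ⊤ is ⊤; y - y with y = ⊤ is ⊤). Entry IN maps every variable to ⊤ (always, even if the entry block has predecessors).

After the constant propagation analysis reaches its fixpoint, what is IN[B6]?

Fixpoint table:
  B0:  IN=(all ⊤)  OUT={b:6; rest ⊤}
  B1:  IN=(all ⊤)  OUT=(all ⊤)
  B2:  IN=(all ⊤)  OUT={b:3; rest ⊤}
  B3:  IN={b:3; rest ⊤}  OUT={b:3; rest ⊤}
  B4:  IN={b:3; rest ⊤}  OUT={b:-2; rest ⊤}
  B5:  IN={b:-2; rest ⊤}  OUT={b:-2, e:-3; rest ⊤}
  B6:  IN={b:-2, e:-3; rest ⊤}  OUT={a:4, b:-2, e:-3; rest ⊤}

Merge at B6: IN[B6] = OUT[B5] = {a: ⊤, b: -2, c: ⊤, d: ⊤, e: -3, f: ⊤}

Answer: {a: ⊤, b: -2, c: ⊤, d: ⊤, e: -3, f: ⊤}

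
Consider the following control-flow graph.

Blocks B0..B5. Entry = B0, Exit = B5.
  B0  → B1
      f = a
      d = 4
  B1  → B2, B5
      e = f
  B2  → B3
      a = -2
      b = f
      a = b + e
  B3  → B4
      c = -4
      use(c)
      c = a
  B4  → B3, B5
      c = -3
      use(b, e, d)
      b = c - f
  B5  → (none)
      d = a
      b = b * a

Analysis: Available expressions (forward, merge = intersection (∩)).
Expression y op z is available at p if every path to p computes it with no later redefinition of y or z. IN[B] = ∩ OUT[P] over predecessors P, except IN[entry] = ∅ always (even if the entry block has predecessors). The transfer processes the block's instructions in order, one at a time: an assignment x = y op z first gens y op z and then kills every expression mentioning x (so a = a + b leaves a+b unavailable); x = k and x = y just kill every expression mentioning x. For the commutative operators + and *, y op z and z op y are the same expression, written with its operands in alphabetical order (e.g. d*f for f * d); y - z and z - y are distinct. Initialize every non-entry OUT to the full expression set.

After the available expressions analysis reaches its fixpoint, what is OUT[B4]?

Answer: {c-f}

Trace:
Per-block solution:
  B0:  IN={}  OUT={}
  B1:  IN={}  OUT={}
  B2:  IN={}  OUT={b+e}
  B3:  IN={}  OUT={}
  B4:  IN={}  OUT={c-f}
  B5:  IN={}  OUT={}

Merge at B4: IN[B4] = OUT[B3] = {}
Applying B4's transfer function to that IN value gives OUT[B4] (row B4 above).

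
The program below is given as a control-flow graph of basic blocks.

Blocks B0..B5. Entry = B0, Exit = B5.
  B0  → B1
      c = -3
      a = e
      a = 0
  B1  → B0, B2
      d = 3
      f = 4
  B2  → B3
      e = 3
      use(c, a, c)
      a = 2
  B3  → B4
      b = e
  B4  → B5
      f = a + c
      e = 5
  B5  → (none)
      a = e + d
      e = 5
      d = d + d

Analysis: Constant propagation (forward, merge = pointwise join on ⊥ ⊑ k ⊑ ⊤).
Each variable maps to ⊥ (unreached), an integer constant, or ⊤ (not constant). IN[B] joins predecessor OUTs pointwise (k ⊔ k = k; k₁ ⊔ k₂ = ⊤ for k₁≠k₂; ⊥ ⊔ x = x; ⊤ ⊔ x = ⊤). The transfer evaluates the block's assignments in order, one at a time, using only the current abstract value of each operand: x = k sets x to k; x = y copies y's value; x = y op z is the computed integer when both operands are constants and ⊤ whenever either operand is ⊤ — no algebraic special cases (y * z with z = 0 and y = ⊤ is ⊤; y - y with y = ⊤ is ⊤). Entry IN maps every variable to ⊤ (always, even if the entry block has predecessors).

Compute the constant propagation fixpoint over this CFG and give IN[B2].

Answer: {a: 0, b: ⊤, c: -3, d: 3, e: ⊤, f: 4}

Working:
Per-block solution:
  B0: | IN=(all ⊤) | OUT={a:0, c:-3; rest ⊤}
  B1: | IN={a:0, c:-3; rest ⊤} | OUT={a:0, c:-3, d:3, f:4; rest ⊤}
  B2: | IN={a:0, c:-3, d:3, f:4; rest ⊤} | OUT={a:2, c:-3, d:3, e:3, f:4; rest ⊤}
  B3: | IN={a:2, c:-3, d:3, e:3, f:4; rest ⊤} | OUT={a:2, b:3, c:-3, d:3, e:3, f:4; rest ⊤}
  B4: | IN={a:2, b:3, c:-3, d:3, e:3, f:4; rest ⊤} | OUT={a:2, b:3, c:-3, d:3, e:5, f:-1; rest ⊤}
  B5: | IN={a:2, b:3, c:-3, d:3, e:5, f:-1; rest ⊤} | OUT={a:8, b:3, c:-3, d:6, e:5, f:-1; rest ⊤}

Merge at B2: IN[B2] = OUT[B1] = {a: 0, b: ⊤, c: -3, d: 3, e: ⊤, f: 4}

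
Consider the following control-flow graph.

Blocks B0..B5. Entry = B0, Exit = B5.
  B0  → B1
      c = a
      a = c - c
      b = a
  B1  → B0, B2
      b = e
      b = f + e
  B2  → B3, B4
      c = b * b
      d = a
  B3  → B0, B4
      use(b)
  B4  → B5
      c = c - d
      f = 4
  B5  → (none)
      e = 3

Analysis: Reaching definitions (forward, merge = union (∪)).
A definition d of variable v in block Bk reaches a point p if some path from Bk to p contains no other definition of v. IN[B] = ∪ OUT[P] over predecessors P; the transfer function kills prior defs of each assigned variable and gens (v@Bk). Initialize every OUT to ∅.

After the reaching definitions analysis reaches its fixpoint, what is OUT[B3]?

Answer: {a@B0, b@B1, c@B2, d@B2}

Working:
Converged values:
  B0:  IN={a@B0, b@B1, c@B0, c@B2, d@B2}  OUT={a@B0, b@B0, c@B0, d@B2}
  B1:  IN={a@B0, b@B0, c@B0, d@B2}  OUT={a@B0, b@B1, c@B0, d@B2}
  B2:  IN={a@B0, b@B1, c@B0, d@B2}  OUT={a@B0, b@B1, c@B2, d@B2}
  B3:  IN={a@B0, b@B1, c@B2, d@B2}  OUT={a@B0, b@B1, c@B2, d@B2}
  B4:  IN={a@B0, b@B1, c@B2, d@B2}  OUT={a@B0, b@B1, c@B4, d@B2, f@B4}
  B5:  IN={a@B0, b@B1, c@B4, d@B2, f@B4}  OUT={a@B0, b@B1, c@B4, d@B2, e@B5, f@B4}

Merge at B3: IN[B3] = OUT[B2] = {a@B0, b@B1, c@B2, d@B2}
Applying B3's transfer function to that IN value gives OUT[B3] (row B3 above).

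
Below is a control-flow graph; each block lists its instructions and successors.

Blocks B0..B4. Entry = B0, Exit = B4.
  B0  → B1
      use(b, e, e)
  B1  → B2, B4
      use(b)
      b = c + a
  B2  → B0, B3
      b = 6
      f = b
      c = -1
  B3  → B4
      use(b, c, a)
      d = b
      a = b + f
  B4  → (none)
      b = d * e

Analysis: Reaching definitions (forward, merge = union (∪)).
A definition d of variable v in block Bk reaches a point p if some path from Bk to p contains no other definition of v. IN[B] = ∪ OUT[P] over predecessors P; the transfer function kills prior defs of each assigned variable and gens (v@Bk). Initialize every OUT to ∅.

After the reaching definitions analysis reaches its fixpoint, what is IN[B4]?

Answer: {a@B3, b@B1, b@B2, c@B2, d@B3, f@B2}

Trace:
Converged values:
  B0:   IN={b@B2, c@B2, f@B2}   OUT={b@B2, c@B2, f@B2}
  B1:   IN={b@B2, c@B2, f@B2}   OUT={b@B1, c@B2, f@B2}
  B2:   IN={b@B1, c@B2, f@B2}   OUT={b@B2, c@B2, f@B2}
  B3:   IN={b@B2, c@B2, f@B2}   OUT={a@B3, b@B2, c@B2, d@B3, f@B2}
  B4:   IN={a@B3, b@B1, b@B2, c@B2, d@B3, f@B2}   OUT={a@B3, b@B4, c@B2, d@B3, f@B2}

Merge at B4: IN[B4] = OUT[B1] ⊔ OUT[B3] = {a@B3, b@B1, b@B2, c@B2, d@B3, f@B2}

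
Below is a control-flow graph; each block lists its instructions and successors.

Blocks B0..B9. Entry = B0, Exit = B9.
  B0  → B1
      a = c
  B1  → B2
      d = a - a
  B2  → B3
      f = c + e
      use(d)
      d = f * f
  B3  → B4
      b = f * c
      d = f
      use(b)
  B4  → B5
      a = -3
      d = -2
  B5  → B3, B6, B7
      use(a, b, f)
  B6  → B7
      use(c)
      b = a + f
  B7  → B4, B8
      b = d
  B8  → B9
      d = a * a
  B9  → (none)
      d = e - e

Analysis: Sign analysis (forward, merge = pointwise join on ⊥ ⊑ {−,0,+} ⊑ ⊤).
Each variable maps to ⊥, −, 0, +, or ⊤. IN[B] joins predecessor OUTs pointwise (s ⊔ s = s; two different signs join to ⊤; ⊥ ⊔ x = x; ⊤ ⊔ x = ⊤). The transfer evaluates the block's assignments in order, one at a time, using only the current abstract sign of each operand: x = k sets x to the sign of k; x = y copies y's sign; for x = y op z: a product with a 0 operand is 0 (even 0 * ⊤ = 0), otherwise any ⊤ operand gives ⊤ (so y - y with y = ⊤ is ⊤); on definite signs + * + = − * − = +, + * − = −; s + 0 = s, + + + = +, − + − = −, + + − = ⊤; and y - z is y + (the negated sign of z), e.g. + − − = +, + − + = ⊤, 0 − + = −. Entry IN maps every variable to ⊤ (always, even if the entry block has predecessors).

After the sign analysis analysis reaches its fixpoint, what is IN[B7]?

Answer: {a: -, b: ⊤, c: ⊤, d: -, e: ⊤, f: ⊤}

Trace:
Fixpoint table:
  B0:   IN=(all ⊤)   OUT=(all ⊤)
  B1:   IN=(all ⊤)   OUT=(all ⊤)
  B2:   IN=(all ⊤)   OUT=(all ⊤)
  B3:   IN=(all ⊤)   OUT=(all ⊤)
  B4:   IN=(all ⊤)   OUT={a:-, d:-; rest ⊤}
  B5:   IN={a:-, d:-; rest ⊤}   OUT={a:-, d:-; rest ⊤}
  B6:   IN={a:-, d:-; rest ⊤}   OUT={a:-, d:-; rest ⊤}
  B7:   IN={a:-, d:-; rest ⊤}   OUT={a:-, b:-, d:-; rest ⊤}
  B8:   IN={a:-, b:-, d:-; rest ⊤}   OUT={a:-, b:-, d:+; rest ⊤}
  B9:   IN={a:-, b:-, d:+; rest ⊤}   OUT={a:-, b:-; rest ⊤}

Merge at B7: IN[B7] = OUT[B5] ⊔ OUT[B6] = {a: -, b: ⊤, c: ⊤, d: -, e: ⊤, f: ⊤}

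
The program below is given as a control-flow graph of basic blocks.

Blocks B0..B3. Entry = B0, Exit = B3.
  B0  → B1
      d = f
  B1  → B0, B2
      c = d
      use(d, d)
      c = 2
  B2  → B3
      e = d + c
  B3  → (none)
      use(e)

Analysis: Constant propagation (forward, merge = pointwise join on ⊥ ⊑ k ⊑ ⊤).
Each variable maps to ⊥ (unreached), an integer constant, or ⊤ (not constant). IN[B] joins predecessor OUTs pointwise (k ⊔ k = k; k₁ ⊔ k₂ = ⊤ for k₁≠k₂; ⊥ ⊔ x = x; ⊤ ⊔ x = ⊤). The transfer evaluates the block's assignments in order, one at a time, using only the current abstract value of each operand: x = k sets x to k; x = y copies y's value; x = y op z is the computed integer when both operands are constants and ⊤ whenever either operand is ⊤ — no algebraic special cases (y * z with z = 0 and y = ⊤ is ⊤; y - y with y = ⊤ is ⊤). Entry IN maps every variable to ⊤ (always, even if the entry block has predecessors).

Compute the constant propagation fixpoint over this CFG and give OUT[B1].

Fixpoint table:
  B0:  IN=(all ⊤)  OUT=(all ⊤)
  B1:  IN=(all ⊤)  OUT={c:2; rest ⊤}
  B2:  IN={c:2; rest ⊤}  OUT={c:2; rest ⊤}
  B3:  IN={c:2; rest ⊤}  OUT={c:2; rest ⊤}

Merge at B1: IN[B1] = OUT[B0] = {a: ⊤, b: ⊤, c: ⊤, d: ⊤, e: ⊤, f: ⊤}
Applying B1's transfer function to that IN value gives OUT[B1] (row B1 above).

Answer: {a: ⊤, b: ⊤, c: 2, d: ⊤, e: ⊤, f: ⊤}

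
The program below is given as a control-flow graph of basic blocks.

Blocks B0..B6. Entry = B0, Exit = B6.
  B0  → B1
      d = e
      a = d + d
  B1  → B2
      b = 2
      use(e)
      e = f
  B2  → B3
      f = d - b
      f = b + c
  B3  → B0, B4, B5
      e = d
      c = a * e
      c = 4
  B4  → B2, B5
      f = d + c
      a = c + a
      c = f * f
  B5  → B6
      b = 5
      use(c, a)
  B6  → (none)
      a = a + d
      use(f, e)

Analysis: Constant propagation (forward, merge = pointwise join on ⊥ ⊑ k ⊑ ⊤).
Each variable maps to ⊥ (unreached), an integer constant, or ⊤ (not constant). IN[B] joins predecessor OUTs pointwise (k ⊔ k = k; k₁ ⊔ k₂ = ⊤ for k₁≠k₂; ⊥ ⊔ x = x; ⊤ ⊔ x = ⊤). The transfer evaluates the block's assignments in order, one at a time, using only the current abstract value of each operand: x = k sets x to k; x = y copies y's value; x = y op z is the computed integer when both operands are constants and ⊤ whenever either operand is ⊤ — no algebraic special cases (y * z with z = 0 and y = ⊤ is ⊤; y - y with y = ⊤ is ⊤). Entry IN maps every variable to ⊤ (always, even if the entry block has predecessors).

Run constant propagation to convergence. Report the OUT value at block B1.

Answer: {a: ⊤, b: 2, c: ⊤, d: ⊤, e: ⊤, f: ⊤}

Working:
Fixpoint table:
  B0: | IN=(all ⊤) | OUT=(all ⊤)
  B1: | IN=(all ⊤) | OUT={b:2; rest ⊤}
  B2: | IN={b:2; rest ⊤} | OUT={b:2; rest ⊤}
  B3: | IN={b:2; rest ⊤} | OUT={b:2, c:4; rest ⊤}
  B4: | IN={b:2, c:4; rest ⊤} | OUT={b:2; rest ⊤}
  B5: | IN={b:2; rest ⊤} | OUT={b:5; rest ⊤}
  B6: | IN={b:5; rest ⊤} | OUT={b:5; rest ⊤}

Merge at B1: IN[B1] = OUT[B0] = {a: ⊤, b: ⊤, c: ⊤, d: ⊤, e: ⊤, f: ⊤}
Applying B1's transfer function to that IN value gives OUT[B1] (row B1 above).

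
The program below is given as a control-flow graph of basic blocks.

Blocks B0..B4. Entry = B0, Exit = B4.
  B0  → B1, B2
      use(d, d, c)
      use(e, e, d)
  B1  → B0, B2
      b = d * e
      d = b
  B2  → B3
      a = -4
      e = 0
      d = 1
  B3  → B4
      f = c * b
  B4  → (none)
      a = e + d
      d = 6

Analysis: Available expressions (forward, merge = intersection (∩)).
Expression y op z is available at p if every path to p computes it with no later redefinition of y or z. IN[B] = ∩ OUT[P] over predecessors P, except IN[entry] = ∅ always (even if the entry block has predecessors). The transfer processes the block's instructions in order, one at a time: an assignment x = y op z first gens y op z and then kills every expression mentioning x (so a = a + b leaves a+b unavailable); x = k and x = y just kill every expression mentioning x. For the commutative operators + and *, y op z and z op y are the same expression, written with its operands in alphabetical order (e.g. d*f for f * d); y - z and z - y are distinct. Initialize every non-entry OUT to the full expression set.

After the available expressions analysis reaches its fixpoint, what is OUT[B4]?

Answer: {b*c}

Working:
Converged values:
  B0: | IN={} | OUT={}
  B1: | IN={} | OUT={}
  B2: | IN={} | OUT={}
  B3: | IN={} | OUT={b*c}
  B4: | IN={b*c} | OUT={b*c}

Merge at B4: IN[B4] = OUT[B3] = {b*c}
Applying B4's transfer function to that IN value gives OUT[B4] (row B4 above).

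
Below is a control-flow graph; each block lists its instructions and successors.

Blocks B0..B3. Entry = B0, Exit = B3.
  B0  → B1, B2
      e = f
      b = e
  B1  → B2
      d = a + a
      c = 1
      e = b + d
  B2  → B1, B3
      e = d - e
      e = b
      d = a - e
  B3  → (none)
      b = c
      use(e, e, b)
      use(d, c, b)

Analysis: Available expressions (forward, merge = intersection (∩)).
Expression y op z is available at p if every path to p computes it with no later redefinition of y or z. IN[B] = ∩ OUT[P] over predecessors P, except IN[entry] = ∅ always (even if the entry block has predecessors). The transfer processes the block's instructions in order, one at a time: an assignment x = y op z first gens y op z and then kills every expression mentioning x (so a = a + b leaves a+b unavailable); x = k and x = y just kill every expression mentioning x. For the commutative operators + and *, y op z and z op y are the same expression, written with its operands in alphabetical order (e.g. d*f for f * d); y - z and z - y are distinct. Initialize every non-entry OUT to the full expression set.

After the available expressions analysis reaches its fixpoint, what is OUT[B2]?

Converged values:
  B0: | IN={} | OUT={}
  B1: | IN={} | OUT={a+a, b+d}
  B2: | IN={} | OUT={a-e}
  B3: | IN={a-e} | OUT={a-e}

Merge at B2: IN[B2] = OUT[B0] ∩ OUT[B1] = {}
Applying B2's transfer function to that IN value gives OUT[B2] (row B2 above).

Answer: {a-e}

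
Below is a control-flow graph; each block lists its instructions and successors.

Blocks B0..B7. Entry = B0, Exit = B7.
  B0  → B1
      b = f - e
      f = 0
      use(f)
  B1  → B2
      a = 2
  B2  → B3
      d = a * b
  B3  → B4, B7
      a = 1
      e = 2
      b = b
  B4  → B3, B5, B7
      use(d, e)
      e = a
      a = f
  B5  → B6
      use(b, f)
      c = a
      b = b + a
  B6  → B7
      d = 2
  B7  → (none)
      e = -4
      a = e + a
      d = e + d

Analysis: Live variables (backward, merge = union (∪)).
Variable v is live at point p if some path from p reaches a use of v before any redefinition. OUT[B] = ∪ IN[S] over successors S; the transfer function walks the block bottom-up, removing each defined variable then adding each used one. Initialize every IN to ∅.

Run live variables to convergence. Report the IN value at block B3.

Per-block solution:
  B0:   IN={e, f}   OUT={b, f}
  B1:   IN={b, f}   OUT={a, b, f}
  B2:   IN={a, b, f}   OUT={b, d, f}
  B3:   IN={b, d, f}   OUT={a, b, d, e, f}
  B4:   IN={a, b, d, e, f}   OUT={a, b, d, f}
  B5:   IN={a, b, f}   OUT={a}
  B6:   IN={a}   OUT={a, d}
  B7:   IN={a, d}   OUT={}

Merge at B3: OUT[B3] = IN[B4] ⊔ IN[B7] = {a, b, d, e, f}
Applying B3's transfer function to that OUT value gives IN[B3] (row B3 above).

Answer: {b, d, f}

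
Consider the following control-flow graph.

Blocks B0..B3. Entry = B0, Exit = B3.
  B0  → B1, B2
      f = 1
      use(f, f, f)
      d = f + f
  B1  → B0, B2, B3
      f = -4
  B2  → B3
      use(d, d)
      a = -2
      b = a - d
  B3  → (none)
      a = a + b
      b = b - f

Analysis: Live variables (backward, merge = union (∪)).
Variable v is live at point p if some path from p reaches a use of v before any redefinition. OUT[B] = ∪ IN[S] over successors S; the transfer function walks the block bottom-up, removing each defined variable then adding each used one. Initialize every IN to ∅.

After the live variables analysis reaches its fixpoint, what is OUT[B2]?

Answer: {a, b, f}

Working:
Converged values:
  B0:  IN={a, b}  OUT={a, b, d, f}
  B1:  IN={a, b, d}  OUT={a, b, d, f}
  B2:  IN={d, f}  OUT={a, b, f}
  B3:  IN={a, b, f}  OUT={}

Merge at B2: OUT[B2] = IN[B3] = {a, b, f}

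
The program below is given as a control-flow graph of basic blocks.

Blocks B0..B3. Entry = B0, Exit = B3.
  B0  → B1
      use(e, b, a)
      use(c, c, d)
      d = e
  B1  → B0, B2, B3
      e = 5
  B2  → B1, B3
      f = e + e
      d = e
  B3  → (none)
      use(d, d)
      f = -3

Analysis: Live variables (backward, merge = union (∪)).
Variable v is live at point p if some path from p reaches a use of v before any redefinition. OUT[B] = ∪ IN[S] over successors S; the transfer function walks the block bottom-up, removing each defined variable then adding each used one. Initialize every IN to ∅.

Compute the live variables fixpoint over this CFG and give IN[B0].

Per-block solution:
  B0: | IN={a, b, c, d, e} | OUT={a, b, c, d}
  B1: | IN={a, b, c, d} | OUT={a, b, c, d, e}
  B2: | IN={a, b, c, e} | OUT={a, b, c, d}
  B3: | IN={d} | OUT={}

Merge at B0: OUT[B0] = IN[B1] = {a, b, c, d}
Applying B0's transfer function to that OUT value gives IN[B0] (row B0 above).

Answer: {a, b, c, d, e}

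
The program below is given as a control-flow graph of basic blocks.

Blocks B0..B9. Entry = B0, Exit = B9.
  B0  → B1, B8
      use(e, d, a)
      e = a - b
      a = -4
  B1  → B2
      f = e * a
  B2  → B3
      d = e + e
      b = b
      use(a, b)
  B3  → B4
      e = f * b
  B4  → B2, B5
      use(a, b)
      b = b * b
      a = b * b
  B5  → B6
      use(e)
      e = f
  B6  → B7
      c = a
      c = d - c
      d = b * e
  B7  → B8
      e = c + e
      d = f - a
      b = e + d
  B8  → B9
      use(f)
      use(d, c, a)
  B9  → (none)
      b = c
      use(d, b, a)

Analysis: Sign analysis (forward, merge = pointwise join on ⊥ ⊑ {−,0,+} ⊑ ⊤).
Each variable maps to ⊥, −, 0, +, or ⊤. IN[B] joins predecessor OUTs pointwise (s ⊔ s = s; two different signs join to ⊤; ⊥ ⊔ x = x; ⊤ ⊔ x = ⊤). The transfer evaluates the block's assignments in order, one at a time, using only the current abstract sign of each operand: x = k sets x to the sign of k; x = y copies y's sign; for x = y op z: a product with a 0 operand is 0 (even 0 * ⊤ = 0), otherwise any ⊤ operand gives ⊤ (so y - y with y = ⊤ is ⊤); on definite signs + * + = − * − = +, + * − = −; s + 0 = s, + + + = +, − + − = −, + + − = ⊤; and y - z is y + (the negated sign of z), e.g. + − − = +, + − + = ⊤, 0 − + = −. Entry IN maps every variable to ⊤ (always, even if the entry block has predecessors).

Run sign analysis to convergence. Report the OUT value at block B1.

Converged values:
  B0:   IN=(all ⊤)   OUT={a:-; rest ⊤}
  B1:   IN={a:-; rest ⊤}   OUT={a:-; rest ⊤}
  B2:   IN=(all ⊤)   OUT=(all ⊤)
  B3:   IN=(all ⊤)   OUT=(all ⊤)
  B4:   IN=(all ⊤)   OUT=(all ⊤)
  B5:   IN=(all ⊤)   OUT=(all ⊤)
  B6:   IN=(all ⊤)   OUT=(all ⊤)
  B7:   IN=(all ⊤)   OUT=(all ⊤)
  B8:   IN=(all ⊤)   OUT=(all ⊤)
  B9:   IN=(all ⊤)   OUT=(all ⊤)

Merge at B1: IN[B1] = OUT[B0] = {a: -, b: ⊤, c: ⊤, d: ⊤, e: ⊤, f: ⊤}
Applying B1's transfer function to that IN value gives OUT[B1] (row B1 above).

Answer: {a: -, b: ⊤, c: ⊤, d: ⊤, e: ⊤, f: ⊤}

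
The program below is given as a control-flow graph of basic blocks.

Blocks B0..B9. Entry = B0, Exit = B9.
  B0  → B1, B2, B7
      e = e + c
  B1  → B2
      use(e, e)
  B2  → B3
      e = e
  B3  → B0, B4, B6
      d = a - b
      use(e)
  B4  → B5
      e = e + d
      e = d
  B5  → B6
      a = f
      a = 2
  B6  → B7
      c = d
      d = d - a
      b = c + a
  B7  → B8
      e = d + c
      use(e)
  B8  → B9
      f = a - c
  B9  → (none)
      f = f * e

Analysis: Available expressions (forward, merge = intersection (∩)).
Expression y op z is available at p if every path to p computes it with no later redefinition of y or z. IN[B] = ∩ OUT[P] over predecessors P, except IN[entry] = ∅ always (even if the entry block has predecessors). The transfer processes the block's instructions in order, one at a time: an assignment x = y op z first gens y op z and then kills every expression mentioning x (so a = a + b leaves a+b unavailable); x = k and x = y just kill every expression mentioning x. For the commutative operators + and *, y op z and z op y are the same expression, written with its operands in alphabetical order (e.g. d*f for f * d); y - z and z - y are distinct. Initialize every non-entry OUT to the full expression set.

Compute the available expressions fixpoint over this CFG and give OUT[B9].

Answer: {a-c, c+d}

Working:
Converged values:
  B0:   IN={}   OUT={}
  B1:   IN={}   OUT={}
  B2:   IN={}   OUT={}
  B3:   IN={}   OUT={a-b}
  B4:   IN={a-b}   OUT={a-b}
  B5:   IN={a-b}   OUT={}
  B6:   IN={}   OUT={a+c}
  B7:   IN={}   OUT={c+d}
  B8:   IN={c+d}   OUT={a-c, c+d}
  B9:   IN={a-c, c+d}   OUT={a-c, c+d}

Merge at B9: IN[B9] = OUT[B8] = {a-c, c+d}
Applying B9's transfer function to that IN value gives OUT[B9] (row B9 above).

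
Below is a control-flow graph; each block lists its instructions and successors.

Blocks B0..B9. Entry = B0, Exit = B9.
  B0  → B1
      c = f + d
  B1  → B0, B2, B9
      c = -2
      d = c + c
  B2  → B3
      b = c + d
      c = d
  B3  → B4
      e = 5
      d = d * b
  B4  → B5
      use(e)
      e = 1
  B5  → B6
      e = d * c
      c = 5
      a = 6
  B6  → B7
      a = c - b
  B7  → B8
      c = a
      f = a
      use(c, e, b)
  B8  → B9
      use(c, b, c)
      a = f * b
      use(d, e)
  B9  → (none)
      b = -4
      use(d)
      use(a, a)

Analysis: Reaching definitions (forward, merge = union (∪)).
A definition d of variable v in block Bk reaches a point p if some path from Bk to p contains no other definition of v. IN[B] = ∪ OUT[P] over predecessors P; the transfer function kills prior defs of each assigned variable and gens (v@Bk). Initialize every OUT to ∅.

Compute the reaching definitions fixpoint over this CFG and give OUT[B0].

Converged values:
  B0:   IN={c@B1, d@B1}   OUT={c@B0, d@B1}
  B1:   IN={c@B0, d@B1}   OUT={c@B1, d@B1}
  B2:   IN={c@B1, d@B1}   OUT={b@B2, c@B2, d@B1}
  B3:   IN={b@B2, c@B2, d@B1}   OUT={b@B2, c@B2, d@B3, e@B3}
  B4:   IN={b@B2, c@B2, d@B3, e@B3}   OUT={b@B2, c@B2, d@B3, e@B4}
  B5:   IN={b@B2, c@B2, d@B3, e@B4}   OUT={a@B5, b@B2, c@B5, d@B3, e@B5}
  B6:   IN={a@B5, b@B2, c@B5, d@B3, e@B5}   OUT={a@B6, b@B2, c@B5, d@B3, e@B5}
  B7:   IN={a@B6, b@B2, c@B5, d@B3, e@B5}   OUT={a@B6, b@B2, c@B7, d@B3, e@B5, f@B7}
  B8:   IN={a@B6, b@B2, c@B7, d@B3, e@B5, f@B7}   OUT={a@B8, b@B2, c@B7, d@B3, e@B5, f@B7}
  B9:   IN={a@B8, b@B2, c@B1, c@B7, d@B1, d@B3, e@B5, f@B7}   OUT={a@B8, b@B9, c@B1, c@B7, d@B1, d@B3, e@B5, f@B7}

Merge at B0 (entry node, so the boundary value {} is joined with the incoming edge(s)): IN[B0] = {} ⊔ OUT[B1] = {c@B1, d@B1}
Applying B0's transfer function to that IN value gives OUT[B0] (row B0 above).

Answer: {c@B0, d@B1}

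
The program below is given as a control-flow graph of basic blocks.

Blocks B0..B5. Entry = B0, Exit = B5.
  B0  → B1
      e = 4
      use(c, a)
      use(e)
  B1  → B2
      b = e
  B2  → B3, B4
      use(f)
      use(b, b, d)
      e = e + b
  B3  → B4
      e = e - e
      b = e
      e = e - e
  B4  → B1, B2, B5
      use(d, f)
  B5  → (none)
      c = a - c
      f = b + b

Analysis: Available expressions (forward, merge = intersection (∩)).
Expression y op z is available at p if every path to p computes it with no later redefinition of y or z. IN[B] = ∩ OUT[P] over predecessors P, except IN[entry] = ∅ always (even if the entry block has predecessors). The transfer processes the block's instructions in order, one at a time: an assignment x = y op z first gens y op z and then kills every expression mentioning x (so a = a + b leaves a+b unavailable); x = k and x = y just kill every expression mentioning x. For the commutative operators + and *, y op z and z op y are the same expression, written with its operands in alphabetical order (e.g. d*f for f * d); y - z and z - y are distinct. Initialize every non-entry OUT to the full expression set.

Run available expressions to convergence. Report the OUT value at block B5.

Answer: {b+b}

Working:
Per-block solution:
  B0: | IN={} | OUT={}
  B1: | IN={} | OUT={}
  B2: | IN={} | OUT={}
  B3: | IN={} | OUT={}
  B4: | IN={} | OUT={}
  B5: | IN={} | OUT={b+b}

Merge at B5: IN[B5] = OUT[B4] = {}
Applying B5's transfer function to that IN value gives OUT[B5] (row B5 above).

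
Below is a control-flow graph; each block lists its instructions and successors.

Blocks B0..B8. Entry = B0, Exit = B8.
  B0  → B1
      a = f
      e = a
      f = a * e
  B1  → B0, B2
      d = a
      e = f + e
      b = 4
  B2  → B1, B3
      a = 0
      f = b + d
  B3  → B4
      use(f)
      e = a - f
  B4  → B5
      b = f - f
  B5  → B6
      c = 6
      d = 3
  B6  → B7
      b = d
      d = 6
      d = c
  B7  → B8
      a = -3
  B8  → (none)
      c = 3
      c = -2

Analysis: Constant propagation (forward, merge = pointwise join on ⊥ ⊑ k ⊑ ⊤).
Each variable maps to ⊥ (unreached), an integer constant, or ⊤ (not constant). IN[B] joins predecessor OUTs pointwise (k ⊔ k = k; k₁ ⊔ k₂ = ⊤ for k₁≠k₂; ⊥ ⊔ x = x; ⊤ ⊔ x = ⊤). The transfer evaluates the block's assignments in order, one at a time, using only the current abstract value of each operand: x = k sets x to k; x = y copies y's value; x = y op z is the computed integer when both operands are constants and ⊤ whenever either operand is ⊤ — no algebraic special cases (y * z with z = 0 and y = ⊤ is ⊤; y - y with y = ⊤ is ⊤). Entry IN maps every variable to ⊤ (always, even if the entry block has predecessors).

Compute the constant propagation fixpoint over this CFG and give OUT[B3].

Fixpoint table:
  B0:  IN=(all ⊤)  OUT=(all ⊤)
  B1:  IN=(all ⊤)  OUT={b:4; rest ⊤}
  B2:  IN={b:4; rest ⊤}  OUT={a:0, b:4; rest ⊤}
  B3:  IN={a:0, b:4; rest ⊤}  OUT={a:0, b:4; rest ⊤}
  B4:  IN={a:0, b:4; rest ⊤}  OUT={a:0; rest ⊤}
  B5:  IN={a:0; rest ⊤}  OUT={a:0, c:6, d:3; rest ⊤}
  B6:  IN={a:0, c:6, d:3; rest ⊤}  OUT={a:0, b:3, c:6, d:6; rest ⊤}
  B7:  IN={a:0, b:3, c:6, d:6; rest ⊤}  OUT={a:-3, b:3, c:6, d:6; rest ⊤}
  B8:  IN={a:-3, b:3, c:6, d:6; rest ⊤}  OUT={a:-3, b:3, c:-2, d:6; rest ⊤}

Merge at B3: IN[B3] = OUT[B2] = {a: 0, b: 4, c: ⊤, d: ⊤, e: ⊤, f: ⊤}
Applying B3's transfer function to that IN value gives OUT[B3] (row B3 above).

Answer: {a: 0, b: 4, c: ⊤, d: ⊤, e: ⊤, f: ⊤}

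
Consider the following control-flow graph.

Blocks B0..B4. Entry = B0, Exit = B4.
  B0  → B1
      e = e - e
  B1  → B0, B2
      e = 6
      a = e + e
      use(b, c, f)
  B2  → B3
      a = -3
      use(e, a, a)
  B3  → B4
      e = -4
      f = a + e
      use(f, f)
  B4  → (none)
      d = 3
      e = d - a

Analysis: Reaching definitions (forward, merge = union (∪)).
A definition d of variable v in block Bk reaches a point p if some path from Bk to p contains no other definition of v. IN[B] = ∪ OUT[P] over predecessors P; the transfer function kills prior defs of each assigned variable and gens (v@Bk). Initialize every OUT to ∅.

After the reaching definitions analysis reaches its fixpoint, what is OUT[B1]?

Answer: {a@B1, e@B1}

Derivation:
Per-block solution:
  B0:  IN={a@B1, e@B1}  OUT={a@B1, e@B0}
  B1:  IN={a@B1, e@B0}  OUT={a@B1, e@B1}
  B2:  IN={a@B1, e@B1}  OUT={a@B2, e@B1}
  B3:  IN={a@B2, e@B1}  OUT={a@B2, e@B3, f@B3}
  B4:  IN={a@B2, e@B3, f@B3}  OUT={a@B2, d@B4, e@B4, f@B3}

Merge at B1: IN[B1] = OUT[B0] = {a@B1, e@B0}
Applying B1's transfer function to that IN value gives OUT[B1] (row B1 above).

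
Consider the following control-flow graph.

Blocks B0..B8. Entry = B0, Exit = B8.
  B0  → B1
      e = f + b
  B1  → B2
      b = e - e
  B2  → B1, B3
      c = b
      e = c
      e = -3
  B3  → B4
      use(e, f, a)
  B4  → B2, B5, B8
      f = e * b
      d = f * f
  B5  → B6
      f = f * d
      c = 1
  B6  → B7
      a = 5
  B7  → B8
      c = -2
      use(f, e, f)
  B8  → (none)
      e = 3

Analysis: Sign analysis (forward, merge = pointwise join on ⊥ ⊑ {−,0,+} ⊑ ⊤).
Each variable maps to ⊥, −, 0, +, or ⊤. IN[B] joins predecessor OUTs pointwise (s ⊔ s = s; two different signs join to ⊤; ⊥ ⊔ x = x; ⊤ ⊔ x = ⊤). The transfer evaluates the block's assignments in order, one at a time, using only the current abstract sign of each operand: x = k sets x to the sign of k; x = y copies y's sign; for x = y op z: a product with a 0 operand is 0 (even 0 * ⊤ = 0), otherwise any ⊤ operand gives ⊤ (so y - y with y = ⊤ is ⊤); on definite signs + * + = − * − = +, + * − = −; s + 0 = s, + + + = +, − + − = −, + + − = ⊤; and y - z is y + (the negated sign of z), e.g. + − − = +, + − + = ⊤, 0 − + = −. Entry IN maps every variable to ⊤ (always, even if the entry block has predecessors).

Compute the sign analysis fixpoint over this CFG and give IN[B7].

Answer: {a: +, b: ⊤, c: +, d: ⊤, e: -, f: ⊤}

Working:
Per-block solution:
  B0:  IN=(all ⊤)  OUT=(all ⊤)
  B1:  IN=(all ⊤)  OUT=(all ⊤)
  B2:  IN=(all ⊤)  OUT={e:-; rest ⊤}
  B3:  IN={e:-; rest ⊤}  OUT={e:-; rest ⊤}
  B4:  IN={e:-; rest ⊤}  OUT={e:-; rest ⊤}
  B5:  IN={e:-; rest ⊤}  OUT={c:+, e:-; rest ⊤}
  B6:  IN={c:+, e:-; rest ⊤}  OUT={a:+, c:+, e:-; rest ⊤}
  B7:  IN={a:+, c:+, e:-; rest ⊤}  OUT={a:+, c:-, e:-; rest ⊤}
  B8:  IN={e:-; rest ⊤}  OUT={e:+; rest ⊤}

Merge at B7: IN[B7] = OUT[B6] = {a: +, b: ⊤, c: +, d: ⊤, e: -, f: ⊤}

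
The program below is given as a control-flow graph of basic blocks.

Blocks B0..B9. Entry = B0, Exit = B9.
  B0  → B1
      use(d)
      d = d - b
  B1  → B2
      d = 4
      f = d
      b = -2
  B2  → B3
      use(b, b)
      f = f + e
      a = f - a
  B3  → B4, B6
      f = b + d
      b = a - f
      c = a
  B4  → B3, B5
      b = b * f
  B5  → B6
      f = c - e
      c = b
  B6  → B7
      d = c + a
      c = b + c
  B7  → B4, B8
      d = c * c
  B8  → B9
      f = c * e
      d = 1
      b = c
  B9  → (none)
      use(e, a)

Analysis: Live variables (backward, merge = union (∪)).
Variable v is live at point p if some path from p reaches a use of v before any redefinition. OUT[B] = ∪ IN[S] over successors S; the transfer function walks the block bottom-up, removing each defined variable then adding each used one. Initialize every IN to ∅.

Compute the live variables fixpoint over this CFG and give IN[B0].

Answer: {a, b, d, e}

Working:
Per-block solution:
  B0:   IN={a, b, d, e}   OUT={a, e}
  B1:   IN={a, e}   OUT={a, b, d, e, f}
  B2:   IN={a, b, d, e, f}   OUT={a, b, d, e}
  B3:   IN={a, b, d, e}   OUT={a, b, c, d, e, f}
  B4:   IN={a, b, c, d, e, f}   OUT={a, b, c, d, e}
  B5:   IN={a, b, c, e}   OUT={a, b, c, e, f}
  B6:   IN={a, b, c, e, f}   OUT={a, b, c, e, f}
  B7:   IN={a, b, c, e, f}   OUT={a, b, c, d, e, f}
  B8:   IN={a, c, e}   OUT={a, e}
  B9:   IN={a, e}   OUT={}

Merge at B0: OUT[B0] = IN[B1] = {a, e}
Applying B0's transfer function to that OUT value gives IN[B0] (row B0 above).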